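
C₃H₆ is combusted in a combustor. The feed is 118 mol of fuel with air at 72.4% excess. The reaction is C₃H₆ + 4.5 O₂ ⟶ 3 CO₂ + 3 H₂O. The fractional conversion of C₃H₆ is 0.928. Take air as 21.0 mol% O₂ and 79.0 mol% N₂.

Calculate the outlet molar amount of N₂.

Stoichiometric O₂ = 4.5 × 118 = 531 mol; O₂ fed = 531 × 1.724 = 915.4 mol.
N₂ fed = 915.4 × 79/21 = 3444 mol.
Fuel reacted = 0.928 × 118 → ξ = 109.5 mol.
Outlet (n = n₀ + ν ξ):
  C₃H₆: 118 − 1(109.5) = 8.496
  O₂: 915.4 − 4.5(109.5) = 422.7
  N₂: 3444 (inert)
  CO₂: 0 + 3(109.5) = 328.5
  H₂O: 0 + 3(109.5) = 328.5

3440 mol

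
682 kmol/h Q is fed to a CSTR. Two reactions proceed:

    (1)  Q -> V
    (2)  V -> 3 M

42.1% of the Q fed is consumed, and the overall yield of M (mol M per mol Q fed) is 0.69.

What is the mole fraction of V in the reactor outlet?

Conversion of Q: Q consumed = 1ξ₁ = 0.421 × 682 → ξ₁ = 287.1 kmol/h.
Yield of M: 3ξ₂ / 682 = 0.69 → ξ₂ = 156.9 kmol/h.
Outlet amounts (n = n₀ + Σ ν·ξ):
  Q: 682 − 1(287.1) = 394.9
  V: 0 + 1(287.1) − 1(156.9) = 130.3
  M: 0 + 3(156.9) = 470.6
Total out = 995.7 kmol/h; y_V = 130.3 / 995.7 = 0.1308.

0.131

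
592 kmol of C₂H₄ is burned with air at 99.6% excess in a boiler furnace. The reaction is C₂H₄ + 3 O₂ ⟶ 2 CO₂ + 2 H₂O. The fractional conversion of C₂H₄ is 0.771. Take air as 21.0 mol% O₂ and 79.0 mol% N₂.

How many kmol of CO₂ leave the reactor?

913 kmol

Stoichiometric O₂ = 3 × 592 = 1776 kmol; O₂ fed = 1776 × 1.996 = 3545 kmol.
N₂ fed = 3545 × 79/21 = 13340 kmol.
Fuel reacted = 0.771 × 592 → ξ = 456.4 kmol.
Outlet (n = n₀ + ν ξ):
  C₂H₄: 592 − 1(456.4) = 135.6
  O₂: 3545 − 3(456.4) = 2176
  N₂: 13340 (inert)
  CO₂: 0 + 2(456.4) = 912.9
  H₂O: 0 + 2(456.4) = 912.9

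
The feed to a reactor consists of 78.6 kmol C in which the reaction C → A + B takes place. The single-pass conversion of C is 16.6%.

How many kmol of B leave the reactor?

13 kmol

C reacted = 0.166 × 78.6 = 13.05 kmol; ν_C = −1, so ξ = 13.05/1 = 13.05 kmol.
Outlet amounts (n = n₀ + ν ξ):
  C: 78.6 − 1(13.05) = 65.55
  A: 0 + 1(13.05) = 13.05
  B: 0 + 1(13.05) = 13.05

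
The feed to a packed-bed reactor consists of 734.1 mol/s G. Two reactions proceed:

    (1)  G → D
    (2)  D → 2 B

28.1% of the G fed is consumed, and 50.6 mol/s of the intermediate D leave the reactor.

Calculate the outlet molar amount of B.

Conversion of G: G consumed = 1ξ₁ = 0.281 × 734.1 → ξ₁ = 206.3 mol/s.
D balance: n_D = 0 + 1ξ₁ − 1ξ₂ = 50.6 → ξ₂ = (1·206.3 − 50.6)/1 = 155.7 mol/s.
Outlet amounts (n = n₀ + Σ ν·ξ):
  G: 734.1 − 1(206.3) = 527.8
  D: 0 + 1(206.3) − 1(155.7) = 50.6
  B: 0 + 2(155.7) = 311.4

311 mol/s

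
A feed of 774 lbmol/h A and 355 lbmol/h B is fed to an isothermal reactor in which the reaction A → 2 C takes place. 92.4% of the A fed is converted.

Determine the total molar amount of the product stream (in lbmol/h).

1840 lbmol/h

A reacted = 0.924 × 774 = 715.2 lbmol/h; ν_A = −1, so ξ = 715.2/1 = 715.2 lbmol/h.
Outlet amounts (n = n₀ + ν ξ):
  A: 774 − 1(715.2) = 58.82
  C: 0 + 2(715.2) = 1430
  B: 355 (inert)
Total out = 58.82 + 1430 + 355 = 1844 lbmol/h.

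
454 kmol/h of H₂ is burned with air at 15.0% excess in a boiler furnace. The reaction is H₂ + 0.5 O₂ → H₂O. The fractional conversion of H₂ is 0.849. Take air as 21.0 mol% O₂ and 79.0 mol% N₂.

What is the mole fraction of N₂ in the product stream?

Stoichiometric O₂ = 0.5 × 454 = 227 kmol/h; O₂ fed = 227 × 1.150 = 261 kmol/h.
N₂ fed = 261 × 79/21 = 982 kmol/h.
Fuel reacted = 0.849 × 454 → ξ = 385.4 kmol/h.
Outlet (n = n₀ + ν ξ):
  H₂: 454 − 1(385.4) = 68.55
  O₂: 261 − 0.5(385.4) = 68.33
  N₂: 982 (inert)
  H₂O: 0 + 1(385.4) = 385.4
Total out = 1504 kmol/h; y_N₂ = 982 / 1504 = 0.6528.

0.653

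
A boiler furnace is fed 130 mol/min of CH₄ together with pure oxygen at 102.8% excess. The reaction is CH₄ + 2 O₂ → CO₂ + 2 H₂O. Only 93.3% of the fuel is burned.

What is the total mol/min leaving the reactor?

657 mol/min

Stoichiometric O₂ = 2 × 130 = 260 mol/min; O₂ fed = 260 × 2.028 = 527.3 mol/min.
Fuel reacted = 0.933 × 130 → ξ = 121.3 mol/min.
Outlet (n = n₀ + ν ξ):
  CH₄: 130 − 1(121.3) = 8.71
  O₂: 527.3 − 2(121.3) = 284.7
  CO₂: 0 + 1(121.3) = 121.3
  H₂O: 0 + 2(121.3) = 242.6
Total out = 8.71 + 284.7 + 121.3 + 242.6 = 657.3 mol/min.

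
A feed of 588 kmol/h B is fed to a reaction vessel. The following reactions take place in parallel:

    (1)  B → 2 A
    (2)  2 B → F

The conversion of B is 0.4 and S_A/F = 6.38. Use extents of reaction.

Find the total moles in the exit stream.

687 kmol/h

Conversion of B: B consumed = 0.4 × 588 = 235.2 kmol/h = 1ξ₁ + 2ξ₂.
Selectivity: 2ξ₁ / (1ξ₂) = 6.38 → ξ₁ = 3.19 ξ₂.
Substitute: (1·3.19 + 2) ξ₂ = 235.2 → ξ₂ = 45.32 kmol/h, ξ₁ = 144.6 kmol/h.
Outlet amounts (n = n₀ + Σ ν·ξ):
  B: 588 − 1(144.6) − 2(45.32) = 352.8
  A: 0 + 2(144.6) = 289.1
  F: 0 + 1(45.32) = 45.32
Total out = 352.8 + 289.1 + 45.32 = 687.2 kmol/h.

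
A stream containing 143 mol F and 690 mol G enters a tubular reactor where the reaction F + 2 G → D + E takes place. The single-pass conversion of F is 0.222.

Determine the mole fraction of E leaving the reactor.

F reacted = 0.222 × 143 = 31.75 mol; ν_F = −1, so ξ = 31.75/1 = 31.75 mol.
Outlet amounts (n = n₀ + ν ξ):
  F: 143 − 1(31.75) = 111.3
  G: 690 − 2(31.75) = 626.5
  D: 0 + 1(31.75) = 31.75
  E: 0 + 1(31.75) = 31.75
Total out = 801.3 mol; y_E = 31.75 / 801.3 = 0.03962.

0.0396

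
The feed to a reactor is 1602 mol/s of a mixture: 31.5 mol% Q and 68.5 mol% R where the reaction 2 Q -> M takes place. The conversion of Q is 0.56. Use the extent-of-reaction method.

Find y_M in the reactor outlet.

0.0967

Q reacted = 0.56 × 504.6 = 282.6 mol/s; ν_Q = −2, so ξ = 282.6/2 = 141.3 mol/s.
Outlet amounts (n = n₀ + ν ξ):
  Q: 504.6 − 2(141.3) = 222
  M: 0 + 1(141.3) = 141.3
  R: 1097 (inert)
Total out = 1461 mol/s; y_M = 141.3 / 1461 = 0.09673.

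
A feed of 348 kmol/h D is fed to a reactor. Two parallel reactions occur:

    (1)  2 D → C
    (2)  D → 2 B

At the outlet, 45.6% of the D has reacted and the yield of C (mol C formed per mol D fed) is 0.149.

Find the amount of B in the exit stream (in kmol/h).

Yield of C: 1ξ₁ / 348 = 0.149 → ξ₁ = 51.85 kmol/h.
Conversion of D: 2ξ₁ + 1ξ₂ = 0.456 × 348 = 158.7 → ξ₂ = 54.98 kmol/h.
Outlet amounts (n = n₀ + Σ ν·ξ):
  D: 348 − 2(51.85) − 1(54.98) = 189.3
  C: 0 + 1(51.85) = 51.85
  B: 0 + 2(54.98) = 110

110 kmol/h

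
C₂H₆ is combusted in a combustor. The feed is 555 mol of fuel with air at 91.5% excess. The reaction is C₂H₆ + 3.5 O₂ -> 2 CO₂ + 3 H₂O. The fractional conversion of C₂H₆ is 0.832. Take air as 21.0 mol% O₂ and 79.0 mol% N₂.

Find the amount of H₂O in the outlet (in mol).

1390 mol

Stoichiometric O₂ = 3.5 × 555 = 1942 mol; O₂ fed = 1942 × 1.915 = 3720 mol.
N₂ fed = 3720 × 79/21 = 13990 mol.
Fuel reacted = 0.832 × 555 → ξ = 461.8 mol.
Outlet (n = n₀ + ν ξ):
  C₂H₆: 555 − 1(461.8) = 93.24
  O₂: 3720 − 3.5(461.8) = 2104
  N₂: 13990 (inert)
  CO₂: 0 + 2(461.8) = 923.5
  H₂O: 0 + 3(461.8) = 1385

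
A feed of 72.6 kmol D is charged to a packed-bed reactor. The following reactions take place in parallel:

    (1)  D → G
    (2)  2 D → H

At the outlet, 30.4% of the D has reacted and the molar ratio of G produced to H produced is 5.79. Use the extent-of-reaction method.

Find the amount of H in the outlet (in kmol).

2.83 kmol

Conversion of D: D consumed = 0.304 × 72.6 = 22.07 kmol = 1ξ₁ + 2ξ₂.
Selectivity: 1ξ₁ / (1ξ₂) = 5.79 → ξ₁ = 5.79 ξ₂.
Substitute: (1·5.79 + 2) ξ₂ = 22.07 → ξ₂ = 2.833 kmol, ξ₁ = 16.4 kmol.
Outlet amounts (n = n₀ + Σ ν·ξ):
  D: 72.6 − 1(16.4) − 2(2.833) = 50.53
  G: 0 + 1(16.4) = 16.4
  H: 0 + 1(2.833) = 2.833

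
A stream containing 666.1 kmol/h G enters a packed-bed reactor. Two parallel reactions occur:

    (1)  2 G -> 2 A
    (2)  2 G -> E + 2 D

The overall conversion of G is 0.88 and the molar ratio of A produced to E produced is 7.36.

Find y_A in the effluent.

Conversion of G: G consumed = 0.88 × 666.1 = 586.2 kmol/h = 2ξ₁ + 2ξ₂.
Selectivity: 2ξ₁ / (1ξ₂) = 7.36 → ξ₁ = 3.68 ξ₂.
Substitute: (2·3.68 + 2) ξ₂ = 586.2 → ξ₂ = 62.62 kmol/h, ξ₁ = 230.5 kmol/h.
Outlet amounts (n = n₀ + Σ ν·ξ):
  G: 666.1 − 2(230.5) − 2(62.62) = 79.93
  A: 0 + 2(230.5) = 460.9
  E: 0 + 1(62.62) = 62.62
  D: 0 + 2(62.62) = 125.2
Total out = 728.7 kmol/h; y_A = 460.9 / 728.7 = 0.6325.

0.633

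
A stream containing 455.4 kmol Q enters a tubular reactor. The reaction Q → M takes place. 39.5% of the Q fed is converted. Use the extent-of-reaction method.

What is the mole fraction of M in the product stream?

0.395

Q reacted = 0.395 × 455.4 = 179.9 kmol; ν_Q = −1, so ξ = 179.9/1 = 179.9 kmol.
Outlet amounts (n = n₀ + ν ξ):
  Q: 455.4 − 1(179.9) = 275.5
  M: 0 + 1(179.9) = 179.9
Total out = 455.4 kmol; y_M = 179.9 / 455.4 = 0.395.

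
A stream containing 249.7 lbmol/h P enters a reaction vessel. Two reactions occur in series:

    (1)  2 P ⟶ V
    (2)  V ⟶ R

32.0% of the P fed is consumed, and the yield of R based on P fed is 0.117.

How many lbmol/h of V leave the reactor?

10.7 lbmol/h

Conversion of P: P consumed = 2ξ₁ = 0.32 × 249.7 → ξ₁ = 39.95 lbmol/h.
Yield of R: 1ξ₂ / 249.7 = 0.117 → ξ₂ = 29.21 lbmol/h.
Outlet amounts (n = n₀ + Σ ν·ξ):
  P: 249.7 − 2(39.95) = 169.8
  V: 0 + 1(39.95) − 1(29.21) = 10.74
  R: 0 + 1(29.21) = 29.21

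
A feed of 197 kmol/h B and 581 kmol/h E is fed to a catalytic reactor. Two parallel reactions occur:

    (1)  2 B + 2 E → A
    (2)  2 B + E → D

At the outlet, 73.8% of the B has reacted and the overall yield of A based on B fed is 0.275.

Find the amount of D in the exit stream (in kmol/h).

18.5 kmol/h

Yield of A: 1ξ₁ / 197 = 0.275 → ξ₁ = 54.18 kmol/h.
Conversion of B: 2ξ₁ + 2ξ₂ = 0.738 × 197 = 145.4 → ξ₂ = 18.52 kmol/h.
Outlet amounts (n = n₀ + Σ ν·ξ):
  B: 197 − 2(54.18) − 2(18.52) = 51.61
  E: 581 − 2(54.18) − 1(18.52) = 454.1
  A: 0 + 1(54.18) = 54.18
  D: 0 + 1(18.52) = 18.52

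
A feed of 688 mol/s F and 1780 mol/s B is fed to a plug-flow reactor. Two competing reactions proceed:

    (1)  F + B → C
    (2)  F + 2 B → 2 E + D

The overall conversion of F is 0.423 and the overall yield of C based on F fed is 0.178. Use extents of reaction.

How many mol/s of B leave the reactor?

1320 mol/s

Yield of C: 1ξ₁ / 688 = 0.178 → ξ₁ = 122.5 mol/s.
Conversion of F: 1ξ₁ + 1ξ₂ = 0.423 × 688 = 291 → ξ₂ = 168.6 mol/s.
Outlet amounts (n = n₀ + Σ ν·ξ):
  F: 688 − 1(122.5) − 1(168.6) = 397
  B: 1780 − 1(122.5) − 2(168.6) = 1320
  C: 0 + 1(122.5) = 122.5
  E: 0 + 2(168.6) = 337.1
  D: 0 + 1(168.6) = 168.6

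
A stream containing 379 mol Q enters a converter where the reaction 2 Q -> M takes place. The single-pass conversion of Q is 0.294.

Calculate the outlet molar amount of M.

Q reacted = 0.294 × 379 = 111.4 mol; ν_Q = −2, so ξ = 111.4/2 = 55.71 mol.
Outlet amounts (n = n₀ + ν ξ):
  Q: 379 − 2(55.71) = 267.6
  M: 0 + 1(55.71) = 55.71

55.7 mol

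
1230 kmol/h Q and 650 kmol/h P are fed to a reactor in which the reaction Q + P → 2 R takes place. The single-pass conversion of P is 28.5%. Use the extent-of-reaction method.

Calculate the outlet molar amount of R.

370 kmol/h

P reacted = 0.285 × 650 = 185.2 kmol/h; ν_P = −1, so ξ = 185.2/1 = 185.2 kmol/h.
Outlet amounts (n = n₀ + ν ξ):
  Q: 1230 − 1(185.2) = 1045
  P: 650 − 1(185.2) = 464.8
  R: 0 + 2(185.2) = 370.5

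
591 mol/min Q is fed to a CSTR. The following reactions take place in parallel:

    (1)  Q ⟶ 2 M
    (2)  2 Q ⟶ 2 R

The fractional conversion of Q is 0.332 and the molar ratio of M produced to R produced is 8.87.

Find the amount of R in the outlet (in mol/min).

36.1 mol/min

Conversion of Q: Q consumed = 0.332 × 591 = 196.2 mol/min = 1ξ₁ + 2ξ₂.
Selectivity: 2ξ₁ / (2ξ₂) = 8.87 → ξ₁ = 8.87 ξ₂.
Substitute: (1·8.87 + 2) ξ₂ = 196.2 → ξ₂ = 18.05 mol/min, ξ₁ = 160.1 mol/min.
Outlet amounts (n = n₀ + Σ ν·ξ):
  Q: 591 − 1(160.1) − 2(18.05) = 394.8
  M: 0 + 2(160.1) = 320.2
  R: 0 + 2(18.05) = 36.1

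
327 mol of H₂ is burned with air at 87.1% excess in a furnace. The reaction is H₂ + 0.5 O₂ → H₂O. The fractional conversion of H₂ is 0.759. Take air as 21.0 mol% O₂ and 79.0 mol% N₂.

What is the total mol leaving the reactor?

Stoichiometric O₂ = 0.5 × 327 = 163.5 mol; O₂ fed = 163.5 × 1.871 = 305.9 mol.
N₂ fed = 305.9 × 79/21 = 1151 mol.
Fuel reacted = 0.759 × 327 → ξ = 248.2 mol.
Outlet (n = n₀ + ν ξ):
  H₂: 327 − 1(248.2) = 78.81
  O₂: 305.9 − 0.5(248.2) = 181.8
  N₂: 1151 (inert)
  H₂O: 0 + 1(248.2) = 248.2
Total out = 78.81 + 181.8 + 1151 + 248.2 = 1660 mol.

1660 mol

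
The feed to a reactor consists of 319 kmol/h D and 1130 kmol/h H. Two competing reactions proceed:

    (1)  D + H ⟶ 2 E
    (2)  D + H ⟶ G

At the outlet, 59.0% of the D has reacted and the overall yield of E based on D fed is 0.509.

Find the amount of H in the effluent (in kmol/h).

942 kmol/h

Yield of E: 2ξ₁ / 319 = 0.509 → ξ₁ = 81.19 kmol/h.
Conversion of D: 1ξ₁ + 1ξ₂ = 0.59 × 319 = 188.2 → ξ₂ = 107 kmol/h.
Outlet amounts (n = n₀ + Σ ν·ξ):
  D: 319 − 1(81.19) − 1(107) = 130.8
  H: 1130 − 1(81.19) − 1(107) = 941.8
  E: 0 + 2(81.19) = 162.4
  G: 0 + 1(107) = 107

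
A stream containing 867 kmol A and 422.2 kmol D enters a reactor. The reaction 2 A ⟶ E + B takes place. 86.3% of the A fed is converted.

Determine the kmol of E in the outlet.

374 kmol

A reacted = 0.863 × 867 = 748.2 kmol; ν_A = −2, so ξ = 748.2/2 = 374.1 kmol.
Outlet amounts (n = n₀ + ν ξ):
  A: 867 − 2(374.1) = 118.8
  E: 0 + 1(374.1) = 374.1
  B: 0 + 1(374.1) = 374.1
  D: 422.2 (inert)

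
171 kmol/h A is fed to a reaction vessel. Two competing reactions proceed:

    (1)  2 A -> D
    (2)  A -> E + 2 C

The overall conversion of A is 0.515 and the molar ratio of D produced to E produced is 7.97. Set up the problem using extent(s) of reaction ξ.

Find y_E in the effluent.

Conversion of A: A consumed = 0.515 × 171 = 88.06 kmol/h = 2ξ₁ + 1ξ₂.
Selectivity: 1ξ₁ / (1ξ₂) = 7.97 → ξ₁ = 7.97 ξ₂.
Substitute: (2·7.97 + 1) ξ₂ = 88.06 → ξ₂ = 5.199 kmol/h, ξ₁ = 41.43 kmol/h.
Outlet amounts (n = n₀ + Σ ν·ξ):
  A: 171 − 2(41.43) − 1(5.199) = 82.93
  D: 0 + 1(41.43) = 41.43
  E: 0 + 1(5.199) = 5.199
  C: 0 + 2(5.199) = 10.4
Total out = 140 kmol/h; y_E = 5.199 / 140 = 0.03714.

0.0371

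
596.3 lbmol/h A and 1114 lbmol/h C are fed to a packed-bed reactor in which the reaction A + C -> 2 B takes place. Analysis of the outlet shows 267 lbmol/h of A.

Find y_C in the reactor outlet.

For A: n = n₀ − 1ξ → 267 = 596.3 − 1ξ, giving ξ = 329.3 lbmol/h.
Outlet amounts (n = n₀ + ν ξ):
  A: 596.3 − 1(329.3) = 267
  C: 1114 − 1(329.3) = 784.7
  B: 0 + 2(329.3) = 658.6
Total out = 1710 lbmol/h; y_C = 784.7 / 1710 = 0.4588.

0.459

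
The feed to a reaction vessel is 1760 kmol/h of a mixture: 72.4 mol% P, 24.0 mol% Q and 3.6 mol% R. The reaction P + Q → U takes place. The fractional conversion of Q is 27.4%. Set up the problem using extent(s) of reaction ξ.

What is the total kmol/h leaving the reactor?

Q reacted = 0.274 × 422.4 = 115.7 kmol/h; ν_Q = −1, so ξ = 115.7/1 = 115.7 kmol/h.
Outlet amounts (n = n₀ + ν ξ):
  P: 1274 − 1(115.7) = 1159
  Q: 422.4 − 1(115.7) = 306.7
  U: 0 + 1(115.7) = 115.7
  R: 63.36 (inert)
Total out = 1159 + 306.7 + 115.7 + 63.36 = 1644 kmol/h.

1640 kmol/h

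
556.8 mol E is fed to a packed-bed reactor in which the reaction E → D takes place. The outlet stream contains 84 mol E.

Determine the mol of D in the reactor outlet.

473 mol

For E: n = n₀ − 1ξ → 84 = 556.8 − 1ξ, giving ξ = 472.8 mol.
Outlet amounts (n = n₀ + ν ξ):
  E: 556.8 − 1(472.8) = 84
  D: 0 + 1(472.8) = 472.8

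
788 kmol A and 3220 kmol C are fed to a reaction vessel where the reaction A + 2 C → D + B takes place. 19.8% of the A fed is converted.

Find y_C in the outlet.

0.755

A reacted = 0.198 × 788 = 156 kmol; ν_A = −1, so ξ = 156/1 = 156 kmol.
Outlet amounts (n = n₀ + ν ξ):
  A: 788 − 1(156) = 632
  C: 3220 − 2(156) = 2908
  D: 0 + 1(156) = 156
  B: 0 + 1(156) = 156
Total out = 3852 kmol; y_C = 2908 / 3852 = 0.7549.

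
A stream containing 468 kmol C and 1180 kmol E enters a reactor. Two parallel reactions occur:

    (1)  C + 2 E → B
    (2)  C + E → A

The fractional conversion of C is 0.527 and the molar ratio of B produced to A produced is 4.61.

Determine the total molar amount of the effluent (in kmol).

Conversion of C: C consumed = 0.527 × 468 = 246.6 kmol = 1ξ₁ + 1ξ₂.
Selectivity: 1ξ₁ / (1ξ₂) = 4.61 → ξ₁ = 4.61 ξ₂.
Substitute: (1·4.61 + 1) ξ₂ = 246.6 → ξ₂ = 43.96 kmol, ξ₁ = 202.7 kmol.
Outlet amounts (n = n₀ + Σ ν·ξ):
  C: 468 − 1(202.7) − 1(43.96) = 221.4
  E: 1180 − 2(202.7) − 1(43.96) = 730.7
  B: 0 + 1(202.7) = 202.7
  A: 0 + 1(43.96) = 43.96
Total out = 221.4 + 730.7 + 202.7 + 43.96 = 1199 kmol.

1200 kmol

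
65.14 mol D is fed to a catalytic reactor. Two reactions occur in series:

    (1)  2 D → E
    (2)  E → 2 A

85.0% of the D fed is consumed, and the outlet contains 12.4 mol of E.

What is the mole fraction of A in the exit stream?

Conversion of D: D consumed = 2ξ₁ = 0.85 × 65.14 → ξ₁ = 27.68 mol.
E balance: n_E = 0 + 1ξ₁ − 1ξ₂ = 12.4 → ξ₂ = (1·27.68 − 12.4)/1 = 15.28 mol.
Outlet amounts (n = n₀ + Σ ν·ξ):
  D: 65.14 − 2(27.68) = 9.771
  E: 0 + 1(27.68) − 1(15.28) = 12.4
  A: 0 + 2(15.28) = 30.57
Total out = 52.74 mol; y_A = 30.57 / 52.74 = 0.5796.

0.58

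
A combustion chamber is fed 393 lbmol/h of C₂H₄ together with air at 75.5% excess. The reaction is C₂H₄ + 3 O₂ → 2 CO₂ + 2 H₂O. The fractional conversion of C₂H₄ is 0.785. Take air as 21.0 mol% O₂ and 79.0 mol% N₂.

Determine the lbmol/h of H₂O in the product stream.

617 lbmol/h

Stoichiometric O₂ = 3 × 393 = 1179 lbmol/h; O₂ fed = 1179 × 1.755 = 2069 lbmol/h.
N₂ fed = 2069 × 79/21 = 7784 lbmol/h.
Fuel reacted = 0.785 × 393 → ξ = 308.5 lbmol/h.
Outlet (n = n₀ + ν ξ):
  C₂H₄: 393 − 1(308.5) = 84.5
  O₂: 2069 − 3(308.5) = 1144
  N₂: 7784 (inert)
  CO₂: 0 + 2(308.5) = 617
  H₂O: 0 + 2(308.5) = 617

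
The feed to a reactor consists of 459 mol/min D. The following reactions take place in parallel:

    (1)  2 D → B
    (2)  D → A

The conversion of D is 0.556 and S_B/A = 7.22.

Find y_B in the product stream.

0.351

Conversion of D: D consumed = 0.556 × 459 = 255.2 mol/min = 2ξ₁ + 1ξ₂.
Selectivity: 1ξ₁ / (1ξ₂) = 7.22 → ξ₁ = 7.22 ξ₂.
Substitute: (2·7.22 + 1) ξ₂ = 255.2 → ξ₂ = 16.53 mol/min, ξ₁ = 119.3 mol/min.
Outlet amounts (n = n₀ + Σ ν·ξ):
  D: 459 − 2(119.3) − 1(16.53) = 203.8
  B: 0 + 1(119.3) = 119.3
  A: 0 + 1(16.53) = 16.53
Total out = 339.7 mol/min; y_B = 119.3 / 339.7 = 0.3513.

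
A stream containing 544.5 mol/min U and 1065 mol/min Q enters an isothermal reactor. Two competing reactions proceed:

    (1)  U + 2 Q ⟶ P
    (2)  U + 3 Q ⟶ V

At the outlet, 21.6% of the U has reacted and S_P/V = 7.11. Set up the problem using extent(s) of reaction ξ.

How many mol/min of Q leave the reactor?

Conversion of U: U consumed = 0.216 × 544.5 = 117.6 mol/min = 1ξ₁ + 1ξ₂.
Selectivity: 1ξ₁ / (1ξ₂) = 7.11 → ξ₁ = 7.11 ξ₂.
Substitute: (1·7.11 + 1) ξ₂ = 117.6 → ξ₂ = 14.5 mol/min, ξ₁ = 103.1 mol/min.
Outlet amounts (n = n₀ + Σ ν·ξ):
  U: 544.5 − 1(103.1) − 1(14.5) = 426.9
  Q: 1065 − 2(103.1) − 3(14.5) = 815.3
  P: 0 + 1(103.1) = 103.1
  V: 0 + 1(14.5) = 14.5

815 mol/min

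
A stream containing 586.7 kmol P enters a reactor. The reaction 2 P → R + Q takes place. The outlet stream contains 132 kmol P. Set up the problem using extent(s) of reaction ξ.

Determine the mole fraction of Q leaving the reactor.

For P: n = n₀ − 2ξ → 132 = 586.7 − 2ξ, giving ξ = 227.4 kmol.
Outlet amounts (n = n₀ + ν ξ):
  P: 586.7 − 2(227.4) = 132
  R: 0 + 1(227.4) = 227.4
  Q: 0 + 1(227.4) = 227.4
Total out = 586.7 kmol; y_Q = 227.4 / 586.7 = 0.3875.

0.388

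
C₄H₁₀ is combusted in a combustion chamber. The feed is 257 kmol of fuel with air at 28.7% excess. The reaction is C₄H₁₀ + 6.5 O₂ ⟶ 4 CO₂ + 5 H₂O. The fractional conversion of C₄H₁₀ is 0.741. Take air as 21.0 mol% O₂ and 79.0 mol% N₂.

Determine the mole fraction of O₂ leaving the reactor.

Stoichiometric O₂ = 6.5 × 257 = 1670 kmol; O₂ fed = 1670 × 1.287 = 2150 kmol.
N₂ fed = 2150 × 79/21 = 8088 kmol.
Fuel reacted = 0.741 × 257 → ξ = 190.4 kmol.
Outlet (n = n₀ + ν ξ):
  C₄H₁₀: 257 − 1(190.4) = 66.56
  O₂: 2150 − 6.5(190.4) = 912.1
  N₂: 8088 (inert)
  CO₂: 0 + 4(190.4) = 761.7
  H₂O: 0 + 5(190.4) = 952.2
Total out = 10780 kmol; y_O₂ = 912.1 / 10780 = 0.08461.

0.0846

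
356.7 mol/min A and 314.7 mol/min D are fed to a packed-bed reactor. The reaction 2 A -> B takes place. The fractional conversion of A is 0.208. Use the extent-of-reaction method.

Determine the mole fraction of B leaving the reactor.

A reacted = 0.208 × 356.7 = 74.19 mol/min; ν_A = −2, so ξ = 74.19/2 = 37.1 mol/min.
Outlet amounts (n = n₀ + ν ξ):
  A: 356.7 − 2(37.1) = 282.5
  B: 0 + 1(37.1) = 37.1
  D: 314.7 (inert)
Total out = 634.3 mol/min; y_B = 37.1 / 634.3 = 0.05848.

0.0585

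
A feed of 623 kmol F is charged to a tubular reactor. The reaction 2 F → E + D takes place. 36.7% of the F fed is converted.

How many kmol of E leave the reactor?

F reacted = 0.367 × 623 = 228.6 kmol; ν_F = −2, so ξ = 228.6/2 = 114.3 kmol.
Outlet amounts (n = n₀ + ν ξ):
  F: 623 − 2(114.3) = 394.4
  E: 0 + 1(114.3) = 114.3
  D: 0 + 1(114.3) = 114.3

114 kmol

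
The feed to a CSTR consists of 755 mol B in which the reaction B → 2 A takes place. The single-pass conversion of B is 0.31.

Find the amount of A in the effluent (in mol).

468 mol

B reacted = 0.31 × 755 = 234.1 mol; ν_B = −1, so ξ = 234.1/1 = 234.1 mol.
Outlet amounts (n = n₀ + ν ξ):
  B: 755 − 1(234.1) = 521
  A: 0 + 2(234.1) = 468.1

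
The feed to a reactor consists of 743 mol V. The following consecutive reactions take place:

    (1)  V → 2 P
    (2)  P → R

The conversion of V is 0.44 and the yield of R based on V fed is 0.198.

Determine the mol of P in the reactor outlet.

507 mol

Conversion of V: V consumed = 1ξ₁ = 0.44 × 743 → ξ₁ = 326.9 mol.
Yield of R: 1ξ₂ / 743 = 0.198 → ξ₂ = 147.1 mol.
Outlet amounts (n = n₀ + Σ ν·ξ):
  V: 743 − 1(326.9) = 416.1
  P: 0 + 2(326.9) − 1(147.1) = 506.7
  R: 0 + 1(147.1) = 147.1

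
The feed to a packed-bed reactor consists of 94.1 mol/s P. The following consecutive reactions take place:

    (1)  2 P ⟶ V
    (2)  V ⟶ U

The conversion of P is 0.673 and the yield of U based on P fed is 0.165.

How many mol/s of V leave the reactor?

Conversion of P: P consumed = 2ξ₁ = 0.673 × 94.1 → ξ₁ = 31.66 mol/s.
Yield of U: 1ξ₂ / 94.1 = 0.165 → ξ₂ = 15.53 mol/s.
Outlet amounts (n = n₀ + Σ ν·ξ):
  P: 94.1 − 2(31.66) = 30.77
  V: 0 + 1(31.66) − 1(15.53) = 16.14
  U: 0 + 1(15.53) = 15.53

16.1 mol/s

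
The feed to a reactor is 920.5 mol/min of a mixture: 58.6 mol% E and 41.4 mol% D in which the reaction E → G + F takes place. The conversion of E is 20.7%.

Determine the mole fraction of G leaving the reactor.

E reacted = 0.207 × 539.4 = 111.7 mol/min; ν_E = −1, so ξ = 111.7/1 = 111.7 mol/min.
Outlet amounts (n = n₀ + ν ξ):
  E: 539.4 − 1(111.7) = 427.8
  G: 0 + 1(111.7) = 111.7
  F: 0 + 1(111.7) = 111.7
  D: 381.1 (inert)
Total out = 1032 mol/min; y_G = 111.7 / 1032 = 0.1082.

0.108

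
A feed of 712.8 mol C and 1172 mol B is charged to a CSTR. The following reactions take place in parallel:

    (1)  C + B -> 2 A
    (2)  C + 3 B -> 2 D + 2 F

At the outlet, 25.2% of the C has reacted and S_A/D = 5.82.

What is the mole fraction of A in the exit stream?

0.163

Conversion of C: C consumed = 0.252 × 712.8 = 179.6 mol = 1ξ₁ + 1ξ₂.
Selectivity: 2ξ₁ / (2ξ₂) = 5.82 → ξ₁ = 5.82 ξ₂.
Substitute: (1·5.82 + 1) ξ₂ = 179.6 → ξ₂ = 26.34 mol, ξ₁ = 153.3 mol.
Outlet amounts (n = n₀ + Σ ν·ξ):
  C: 712.8 − 1(153.3) − 1(26.34) = 533.2
  B: 1172 − 1(153.3) − 3(26.34) = 939.7
  A: 0 + 2(153.3) = 306.6
  D: 0 + 2(26.34) = 52.68
  F: 0 + 2(26.34) = 52.68
Total out = 1885 mol; y_A = 306.6 / 1885 = 0.1627.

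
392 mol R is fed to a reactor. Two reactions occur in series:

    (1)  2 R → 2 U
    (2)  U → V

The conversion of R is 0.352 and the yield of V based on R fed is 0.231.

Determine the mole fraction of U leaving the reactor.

0.121

Conversion of R: R consumed = 2ξ₁ = 0.352 × 392 → ξ₁ = 68.99 mol.
Yield of V: 1ξ₂ / 392 = 0.231 → ξ₂ = 90.55 mol.
Outlet amounts (n = n₀ + Σ ν·ξ):
  R: 392 − 2(68.99) = 254
  U: 0 + 2(68.99) − 1(90.55) = 47.43
  V: 0 + 1(90.55) = 90.55
Total out = 392 mol; y_U = 47.43 / 392 = 0.121.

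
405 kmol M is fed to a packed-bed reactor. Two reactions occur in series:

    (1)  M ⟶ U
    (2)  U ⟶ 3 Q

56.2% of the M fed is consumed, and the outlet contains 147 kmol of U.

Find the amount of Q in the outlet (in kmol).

242 kmol

Conversion of M: M consumed = 1ξ₁ = 0.562 × 405 → ξ₁ = 227.6 kmol.
U balance: n_U = 0 + 1ξ₁ − 1ξ₂ = 147 → ξ₂ = (1·227.6 − 147)/1 = 80.61 kmol.
Outlet amounts (n = n₀ + Σ ν·ξ):
  M: 405 − 1(227.6) = 177.4
  U: 0 + 1(227.6) − 1(80.61) = 147
  Q: 0 + 3(80.61) = 241.8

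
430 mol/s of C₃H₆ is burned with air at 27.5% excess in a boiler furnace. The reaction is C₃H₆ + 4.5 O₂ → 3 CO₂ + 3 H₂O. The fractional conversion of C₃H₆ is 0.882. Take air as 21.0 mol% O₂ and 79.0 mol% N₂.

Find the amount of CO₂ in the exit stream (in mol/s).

Stoichiometric O₂ = 4.5 × 430 = 1935 mol/s; O₂ fed = 1935 × 1.275 = 2467 mol/s.
N₂ fed = 2467 × 79/21 = 9281 mol/s.
Fuel reacted = 0.882 × 430 → ξ = 379.3 mol/s.
Outlet (n = n₀ + ν ξ):
  C₃H₆: 430 − 1(379.3) = 50.74
  O₂: 2467 − 4.5(379.3) = 760.5
  N₂: 9281 (inert)
  CO₂: 0 + 3(379.3) = 1138
  H₂O: 0 + 3(379.3) = 1138

1140 mol/s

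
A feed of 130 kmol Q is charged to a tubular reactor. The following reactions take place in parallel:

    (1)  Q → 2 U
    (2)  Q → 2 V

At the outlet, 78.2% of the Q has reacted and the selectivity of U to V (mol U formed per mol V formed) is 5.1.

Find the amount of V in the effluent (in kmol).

33.3 kmol

Conversion of Q: Q consumed = 0.782 × 130 = 101.7 kmol = 1ξ₁ + 1ξ₂.
Selectivity: 2ξ₁ / (2ξ₂) = 5.1 → ξ₁ = 5.1 ξ₂.
Substitute: (1·5.1 + 1) ξ₂ = 101.7 → ξ₂ = 16.67 kmol, ξ₁ = 84.99 kmol.
Outlet amounts (n = n₀ + Σ ν·ξ):
  Q: 130 − 1(84.99) − 1(16.67) = 28.34
  U: 0 + 2(84.99) = 170
  V: 0 + 2(16.67) = 33.33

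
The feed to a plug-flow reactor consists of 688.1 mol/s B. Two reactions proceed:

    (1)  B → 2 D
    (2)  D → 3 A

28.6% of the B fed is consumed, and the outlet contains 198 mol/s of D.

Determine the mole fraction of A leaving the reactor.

0.46

Conversion of B: B consumed = 1ξ₁ = 0.286 × 688.1 → ξ₁ = 196.8 mol/s.
D balance: n_D = 0 + 2ξ₁ − 1ξ₂ = 198 → ξ₂ = (2·196.8 − 198)/1 = 195.6 mol/s.
Outlet amounts (n = n₀ + Σ ν·ξ):
  B: 688.1 − 1(196.8) = 491.3
  D: 0 + 2(196.8) − 1(195.6) = 198
  A: 0 + 3(195.6) = 586.8
Total out = 1276 mol/s; y_A = 586.8 / 1276 = 0.4598.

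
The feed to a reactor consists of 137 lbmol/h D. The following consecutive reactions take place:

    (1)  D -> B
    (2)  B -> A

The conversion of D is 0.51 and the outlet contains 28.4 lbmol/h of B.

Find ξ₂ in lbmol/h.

ξ₂ = 41.5 lbmol/h

Conversion of D: D consumed = 1ξ₁ = 0.51 × 137 → ξ₁ = 69.87 lbmol/h.
B balance: n_B = 0 + 1ξ₁ − 1ξ₂ = 28.4 → ξ₂ = (1·69.87 − 28.4)/1 = 41.47 lbmol/h.
Outlet amounts (n = n₀ + Σ ν·ξ):
  D: 137 − 1(69.87) = 67.13
  B: 0 + 1(69.87) − 1(41.47) = 28.4
  A: 0 + 1(41.47) = 41.47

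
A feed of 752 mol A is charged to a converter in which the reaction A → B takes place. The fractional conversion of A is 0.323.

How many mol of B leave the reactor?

A reacted = 0.323 × 752 = 242.9 mol; ν_A = −1, so ξ = 242.9/1 = 242.9 mol.
Outlet amounts (n = n₀ + ν ξ):
  A: 752 − 1(242.9) = 509.1
  B: 0 + 1(242.9) = 242.9

243 mol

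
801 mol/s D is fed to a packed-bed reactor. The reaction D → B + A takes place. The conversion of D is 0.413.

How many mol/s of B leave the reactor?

331 mol/s

D reacted = 0.413 × 801 = 330.8 mol/s; ν_D = −1, so ξ = 330.8/1 = 330.8 mol/s.
Outlet amounts (n = n₀ + ν ξ):
  D: 801 − 1(330.8) = 470.2
  B: 0 + 1(330.8) = 330.8
  A: 0 + 1(330.8) = 330.8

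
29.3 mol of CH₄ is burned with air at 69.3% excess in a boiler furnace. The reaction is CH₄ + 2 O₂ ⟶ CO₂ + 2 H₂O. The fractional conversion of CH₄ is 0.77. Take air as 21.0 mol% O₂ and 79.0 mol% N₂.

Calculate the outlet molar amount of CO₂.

Stoichiometric O₂ = 2 × 29.3 = 58.6 mol; O₂ fed = 58.6 × 1.693 = 99.21 mol.
N₂ fed = 99.21 × 79/21 = 373.2 mol.
Fuel reacted = 0.77 × 29.3 → ξ = 22.56 mol.
Outlet (n = n₀ + ν ξ):
  CH₄: 29.3 − 1(22.56) = 6.739
  O₂: 99.21 − 2(22.56) = 54.09
  N₂: 373.2 (inert)
  CO₂: 0 + 1(22.56) = 22.56
  H₂O: 0 + 2(22.56) = 45.12

22.6 mol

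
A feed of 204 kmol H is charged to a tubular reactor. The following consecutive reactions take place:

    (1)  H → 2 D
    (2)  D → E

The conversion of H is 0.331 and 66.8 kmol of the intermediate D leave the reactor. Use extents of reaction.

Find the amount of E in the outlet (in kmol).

Conversion of H: H consumed = 1ξ₁ = 0.331 × 204 → ξ₁ = 67.52 kmol.
D balance: n_D = 0 + 2ξ₁ − 1ξ₂ = 66.8 → ξ₂ = (2·67.52 − 66.8)/1 = 68.25 kmol.
Outlet amounts (n = n₀ + Σ ν·ξ):
  H: 204 − 1(67.52) = 136.5
  D: 0 + 2(67.52) − 1(68.25) = 66.8
  E: 0 + 1(68.25) = 68.25

68.2 kmol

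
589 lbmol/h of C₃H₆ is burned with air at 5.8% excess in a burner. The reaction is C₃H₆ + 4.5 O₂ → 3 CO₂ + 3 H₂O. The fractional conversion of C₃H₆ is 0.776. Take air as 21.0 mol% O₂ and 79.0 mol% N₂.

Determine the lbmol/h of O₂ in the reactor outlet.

747 lbmol/h

Stoichiometric O₂ = 4.5 × 589 = 2650 lbmol/h; O₂ fed = 2650 × 1.058 = 2804 lbmol/h.
N₂ fed = 2804 × 79/21 = 10550 lbmol/h.
Fuel reacted = 0.776 × 589 → ξ = 457.1 lbmol/h.
Outlet (n = n₀ + ν ξ):
  C₃H₆: 589 − 1(457.1) = 131.9
  O₂: 2804 − 4.5(457.1) = 747.4
  N₂: 10550 (inert)
  CO₂: 0 + 3(457.1) = 1371
  H₂O: 0 + 3(457.1) = 1371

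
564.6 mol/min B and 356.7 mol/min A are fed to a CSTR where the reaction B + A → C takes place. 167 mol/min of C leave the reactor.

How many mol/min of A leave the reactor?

For C: n = n₀ + 1ξ → 167 = 0 + 1ξ, giving ξ = 167 mol/min.
Outlet amounts (n = n₀ + ν ξ):
  B: 564.6 − 1(167) = 397.6
  A: 356.7 − 1(167) = 189.7
  C: 0 + 1(167) = 167

190 mol/min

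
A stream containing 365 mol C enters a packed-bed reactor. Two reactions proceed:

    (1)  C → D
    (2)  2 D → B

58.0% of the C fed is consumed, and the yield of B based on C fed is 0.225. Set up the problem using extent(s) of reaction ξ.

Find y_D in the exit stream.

Conversion of C: C consumed = 1ξ₁ = 0.58 × 365 → ξ₁ = 211.7 mol.
Yield of B: 1ξ₂ / 365 = 0.225 → ξ₂ = 82.12 mol.
Outlet amounts (n = n₀ + Σ ν·ξ):
  C: 365 − 1(211.7) = 153.3
  D: 0 + 1(211.7) − 2(82.12) = 47.45
  B: 0 + 1(82.12) = 82.12
Total out = 282.9 mol; y_D = 47.45 / 282.9 = 0.1677.

0.168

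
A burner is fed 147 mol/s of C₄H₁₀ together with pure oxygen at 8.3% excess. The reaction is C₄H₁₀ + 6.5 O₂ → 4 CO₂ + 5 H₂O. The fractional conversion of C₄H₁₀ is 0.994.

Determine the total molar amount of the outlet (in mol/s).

Stoichiometric O₂ = 6.5 × 147 = 955.5 mol/s; O₂ fed = 955.5 × 1.083 = 1035 mol/s.
Fuel reacted = 0.994 × 147 → ξ = 146.1 mol/s.
Outlet (n = n₀ + ν ξ):
  C₄H₁₀: 147 − 1(146.1) = 0.882
  O₂: 1035 − 6.5(146.1) = 85.04
  CO₂: 0 + 4(146.1) = 584.5
  H₂O: 0 + 5(146.1) = 730.6
Total out = 0.882 + 85.04 + 584.5 + 730.6 = 1401 mol/s.

1400 mol/s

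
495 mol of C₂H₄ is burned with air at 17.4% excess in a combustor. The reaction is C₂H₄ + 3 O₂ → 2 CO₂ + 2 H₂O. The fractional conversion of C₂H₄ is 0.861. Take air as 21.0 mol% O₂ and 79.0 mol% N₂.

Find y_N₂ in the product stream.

Stoichiometric O₂ = 3 × 495 = 1485 mol; O₂ fed = 1485 × 1.174 = 1743 mol.
N₂ fed = 1743 × 79/21 = 6558 mol.
Fuel reacted = 0.861 × 495 → ξ = 426.2 mol.
Outlet (n = n₀ + ν ξ):
  C₂H₄: 495 − 1(426.2) = 68.81
  O₂: 1743 − 3(426.2) = 464.8
  N₂: 6558 (inert)
  CO₂: 0 + 2(426.2) = 852.4
  H₂O: 0 + 2(426.2) = 852.4
Total out = 8797 mol; y_N₂ = 6558 / 8797 = 0.7455.

0.746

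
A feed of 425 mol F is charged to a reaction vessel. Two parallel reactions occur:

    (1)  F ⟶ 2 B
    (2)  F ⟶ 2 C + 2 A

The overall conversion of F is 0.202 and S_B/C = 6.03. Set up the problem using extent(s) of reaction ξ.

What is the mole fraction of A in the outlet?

Conversion of F: F consumed = 0.202 × 425 = 85.85 mol = 1ξ₁ + 1ξ₂.
Selectivity: 2ξ₁ / (2ξ₂) = 6.03 → ξ₁ = 6.03 ξ₂.
Substitute: (1·6.03 + 1) ξ₂ = 85.85 → ξ₂ = 12.21 mol, ξ₁ = 73.64 mol.
Outlet amounts (n = n₀ + Σ ν·ξ):
  F: 425 − 1(73.64) − 1(12.21) = 339.1
  B: 0 + 2(73.64) = 147.3
  C: 0 + 2(12.21) = 24.42
  A: 0 + 2(12.21) = 24.42
Total out = 535.3 mol; y_A = 24.42 / 535.3 = 0.04563.

0.0456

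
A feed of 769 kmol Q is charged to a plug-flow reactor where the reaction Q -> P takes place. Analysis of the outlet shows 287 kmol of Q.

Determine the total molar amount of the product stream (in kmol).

769 kmol

For Q: n = n₀ − 1ξ → 287 = 769 − 1ξ, giving ξ = 482 kmol.
Outlet amounts (n = n₀ + ν ξ):
  Q: 769 − 1(482) = 287
  P: 0 + 1(482) = 482
Total out = 287 + 482 = 769 kmol.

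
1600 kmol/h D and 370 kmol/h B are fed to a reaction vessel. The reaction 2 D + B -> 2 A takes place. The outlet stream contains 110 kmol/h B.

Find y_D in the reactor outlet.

For B: n = n₀ − 1ξ → 110 = 370 − 1ξ, giving ξ = 260 kmol/h.
Outlet amounts (n = n₀ + ν ξ):
  D: 1600 − 2(260) = 1080
  B: 370 − 1(260) = 110
  A: 0 + 2(260) = 520
Total out = 1710 kmol/h; y_D = 1080 / 1710 = 0.6316.

0.632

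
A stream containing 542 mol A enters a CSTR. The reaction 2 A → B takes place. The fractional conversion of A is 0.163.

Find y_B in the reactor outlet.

0.0887

A reacted = 0.163 × 542 = 88.35 mol; ν_A = −2, so ξ = 88.35/2 = 44.17 mol.
Outlet amounts (n = n₀ + ν ξ):
  A: 542 − 2(44.17) = 453.7
  B: 0 + 1(44.17) = 44.17
Total out = 497.8 mol; y_B = 44.17 / 497.8 = 0.08873.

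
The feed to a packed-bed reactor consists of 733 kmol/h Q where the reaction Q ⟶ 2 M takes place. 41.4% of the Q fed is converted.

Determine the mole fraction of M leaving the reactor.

0.586

Q reacted = 0.414 × 733 = 303.5 kmol/h; ν_Q = −1, so ξ = 303.5/1 = 303.5 kmol/h.
Outlet amounts (n = n₀ + ν ξ):
  Q: 733 − 1(303.5) = 429.5
  M: 0 + 2(303.5) = 606.9
Total out = 1036 kmol/h; y_M = 606.9 / 1036 = 0.5856.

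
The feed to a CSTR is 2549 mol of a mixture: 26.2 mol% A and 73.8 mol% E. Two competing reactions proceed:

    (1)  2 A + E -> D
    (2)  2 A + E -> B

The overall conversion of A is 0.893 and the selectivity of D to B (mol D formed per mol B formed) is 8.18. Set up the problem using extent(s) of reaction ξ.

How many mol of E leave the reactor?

1580 mol

Conversion of A: A consumed = 0.893 × 667.8 = 596.4 mol = 2ξ₁ + 2ξ₂.
Selectivity: 1ξ₁ / (1ξ₂) = 8.18 → ξ₁ = 8.18 ξ₂.
Substitute: (2·8.18 + 2) ξ₂ = 596.4 → ξ₂ = 32.48 mol, ξ₁ = 265.7 mol.
Outlet amounts (n = n₀ + Σ ν·ξ):
  A: 667.8 − 2(265.7) − 2(32.48) = 71.46
  E: 1881 − 1(265.7) − 1(32.48) = 1583
  D: 0 + 1(265.7) = 265.7
  B: 0 + 1(32.48) = 32.48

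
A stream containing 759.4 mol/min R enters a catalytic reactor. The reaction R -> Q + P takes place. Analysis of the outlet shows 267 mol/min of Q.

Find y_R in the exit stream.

For Q: n = n₀ + 1ξ → 267 = 0 + 1ξ, giving ξ = 267 mol/min.
Outlet amounts (n = n₀ + ν ξ):
  R: 759.4 − 1(267) = 492.4
  Q: 0 + 1(267) = 267
  P: 0 + 1(267) = 267
Total out = 1026 mol/min; y_R = 492.4 / 1026 = 0.4797.

0.48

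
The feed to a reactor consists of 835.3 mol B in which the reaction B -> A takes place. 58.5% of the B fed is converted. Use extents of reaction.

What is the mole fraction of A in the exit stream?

0.585

B reacted = 0.585 × 835.3 = 488.7 mol; ν_B = −1, so ξ = 488.7/1 = 488.7 mol.
Outlet amounts (n = n₀ + ν ξ):
  B: 835.3 − 1(488.7) = 346.6
  A: 0 + 1(488.7) = 488.7
Total out = 835.3 mol; y_A = 488.7 / 835.3 = 0.585.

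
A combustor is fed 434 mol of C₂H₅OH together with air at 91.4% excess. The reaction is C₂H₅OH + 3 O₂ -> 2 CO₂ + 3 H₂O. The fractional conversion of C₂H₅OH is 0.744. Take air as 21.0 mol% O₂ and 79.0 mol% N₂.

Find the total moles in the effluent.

Stoichiometric O₂ = 3 × 434 = 1302 mol; O₂ fed = 1302 × 1.914 = 2492 mol.
N₂ fed = 2492 × 79/21 = 9375 mol.
Fuel reacted = 0.744 × 434 → ξ = 322.9 mol.
Outlet (n = n₀ + ν ξ):
  C₂H₅OH: 434 − 1(322.9) = 111.1
  O₂: 2492 − 3(322.9) = 1523
  N₂: 9375 (inert)
  CO₂: 0 + 2(322.9) = 645.8
  H₂O: 0 + 3(322.9) = 968.7
Total out = 111.1 + 1523 + 9375 + 645.8 + 968.7 = 12620 mol.

12600 mol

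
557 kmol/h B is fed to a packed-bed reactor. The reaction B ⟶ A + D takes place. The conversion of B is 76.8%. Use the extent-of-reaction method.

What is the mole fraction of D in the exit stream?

B reacted = 0.768 × 557 = 427.8 kmol/h; ν_B = −1, so ξ = 427.8/1 = 427.8 kmol/h.
Outlet amounts (n = n₀ + ν ξ):
  B: 557 − 1(427.8) = 129.2
  A: 0 + 1(427.8) = 427.8
  D: 0 + 1(427.8) = 427.8
Total out = 984.8 kmol/h; y_D = 427.8 / 984.8 = 0.4344.

0.434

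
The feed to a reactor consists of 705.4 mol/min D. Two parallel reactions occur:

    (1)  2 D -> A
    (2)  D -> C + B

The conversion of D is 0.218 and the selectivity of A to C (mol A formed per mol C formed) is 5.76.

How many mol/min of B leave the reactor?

12.3 mol/min

Conversion of D: D consumed = 0.218 × 705.4 = 153.8 mol/min = 2ξ₁ + 1ξ₂.
Selectivity: 1ξ₁ / (1ξ₂) = 5.76 → ξ₁ = 5.76 ξ₂.
Substitute: (2·5.76 + 1) ξ₂ = 153.8 → ξ₂ = 12.28 mol/min, ξ₁ = 70.75 mol/min.
Outlet amounts (n = n₀ + Σ ν·ξ):
  D: 705.4 − 2(70.75) − 1(12.28) = 551.6
  A: 0 + 1(70.75) = 70.75
  C: 0 + 1(12.28) = 12.28
  B: 0 + 1(12.28) = 12.28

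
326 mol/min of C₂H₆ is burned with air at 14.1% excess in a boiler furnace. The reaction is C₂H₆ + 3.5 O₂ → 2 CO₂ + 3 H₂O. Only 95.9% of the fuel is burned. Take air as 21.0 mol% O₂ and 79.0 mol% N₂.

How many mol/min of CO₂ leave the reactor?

Stoichiometric O₂ = 3.5 × 326 = 1141 mol/min; O₂ fed = 1141 × 1.141 = 1302 mol/min.
N₂ fed = 1302 × 79/21 = 4898 mol/min.
Fuel reacted = 0.959 × 326 → ξ = 312.6 mol/min.
Outlet (n = n₀ + ν ξ):
  C₂H₆: 326 − 1(312.6) = 13.37
  O₂: 1302 − 3.5(312.6) = 207.7
  N₂: 4898 (inert)
  CO₂: 0 + 2(312.6) = 625.3
  H₂O: 0 + 3(312.6) = 937.9

625 mol/min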